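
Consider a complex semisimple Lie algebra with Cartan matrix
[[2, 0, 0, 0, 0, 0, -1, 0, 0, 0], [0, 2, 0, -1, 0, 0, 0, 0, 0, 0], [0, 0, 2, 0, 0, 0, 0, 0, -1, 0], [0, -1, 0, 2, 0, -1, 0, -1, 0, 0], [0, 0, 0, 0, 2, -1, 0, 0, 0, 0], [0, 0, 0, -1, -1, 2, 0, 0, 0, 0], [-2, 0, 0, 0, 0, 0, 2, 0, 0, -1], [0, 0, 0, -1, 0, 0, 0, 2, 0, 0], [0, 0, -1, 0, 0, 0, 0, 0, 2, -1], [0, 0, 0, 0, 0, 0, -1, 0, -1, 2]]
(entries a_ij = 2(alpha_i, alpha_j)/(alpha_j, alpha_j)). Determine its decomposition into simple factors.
The diagram associated to this matrix has two connected components: the simple roots {alpha_1, alpha_3, alpha_7, alpha_9, alpha_10} form a chain of 5 nodes with a double edge at one end; the terminal node there is the unique short simple root (B_5), and {alpha_2, alpha_4, alpha_5, alpha_6, alpha_8} form a chain of 3 nodes with a fork of two nodes at one end (D_5). A semisimple Lie algebra decomposes uniquely as the direct sum of simple ideals, one per connected component of its Dynkin diagram, so g ≅ B_5 ⊕ D_5 (dimension 55 + 45 = 100).

B_5 + D_5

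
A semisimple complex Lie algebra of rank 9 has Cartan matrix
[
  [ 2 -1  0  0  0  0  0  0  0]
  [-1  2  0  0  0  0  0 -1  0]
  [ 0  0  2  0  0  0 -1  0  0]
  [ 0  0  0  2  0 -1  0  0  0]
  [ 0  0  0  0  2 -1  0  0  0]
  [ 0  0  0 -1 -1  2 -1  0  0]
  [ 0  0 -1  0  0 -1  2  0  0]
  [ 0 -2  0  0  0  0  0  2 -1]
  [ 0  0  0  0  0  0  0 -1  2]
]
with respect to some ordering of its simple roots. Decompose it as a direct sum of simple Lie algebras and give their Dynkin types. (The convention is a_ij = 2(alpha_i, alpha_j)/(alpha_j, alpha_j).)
The diagram associated to this matrix has two connected components: the simple roots {alpha_3, alpha_4, alpha_5, alpha_6, alpha_7} form a chain of 3 nodes with a fork of two nodes at one end (D_5), and {alpha_1, alpha_2, alpha_8, alpha_9} form a chain of 4 nodes with a double edge between the middle two (F_4). A semisimple Lie algebra decomposes uniquely as the direct sum of simple ideals, one per connected component of its Dynkin diagram, so g ≅ D_5 ⊕ F_4 (dimension 45 + 52 = 97).

type D_5 ⊕ type F_4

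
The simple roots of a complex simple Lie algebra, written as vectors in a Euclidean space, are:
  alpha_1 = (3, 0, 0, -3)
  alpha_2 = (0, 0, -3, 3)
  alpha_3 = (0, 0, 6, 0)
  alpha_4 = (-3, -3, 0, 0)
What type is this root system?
Compute the Cartan integers a_ij = 2(alpha_i, alpha_j)/(alpha_j, alpha_j); the resulting 4x4 Cartan matrix is
[[2, -1, 0, -1], [-1, 2, -1, 0], [0, -2, 2, 0], [-1, 0, 0, 2]].
The roots have two lengths (squared-length ratio 2:1); the short ones are alpha_{1,2,4}. The associated Dynkin diagram is a chain of 4 nodes with a double edge at one end; the terminal node there is the unique long simple root (C_4), so the type is C_4 (the algebra sp(8)).

C_4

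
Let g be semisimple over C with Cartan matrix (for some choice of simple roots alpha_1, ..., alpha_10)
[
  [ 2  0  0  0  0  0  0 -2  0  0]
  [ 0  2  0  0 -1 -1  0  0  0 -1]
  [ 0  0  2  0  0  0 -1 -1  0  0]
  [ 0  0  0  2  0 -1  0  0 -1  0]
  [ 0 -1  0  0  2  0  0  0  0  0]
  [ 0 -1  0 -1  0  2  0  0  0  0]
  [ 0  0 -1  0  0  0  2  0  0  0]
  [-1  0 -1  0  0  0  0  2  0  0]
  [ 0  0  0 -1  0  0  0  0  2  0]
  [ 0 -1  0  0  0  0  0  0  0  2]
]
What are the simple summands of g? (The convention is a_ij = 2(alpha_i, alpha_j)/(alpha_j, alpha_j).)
The diagram associated to this matrix has two connected components: the simple roots {alpha_1, alpha_3, alpha_7, alpha_8} form a chain of 4 nodes with a double edge at one end; the terminal node there is the unique long simple root (C_4), and {alpha_2, alpha_4, alpha_5, alpha_6, alpha_9, alpha_10} form a chain of 4 nodes with a fork of two nodes at one end (D_6). A semisimple Lie algebra decomposes uniquely as the direct sum of simple ideals, one per connected component of its Dynkin diagram, so g ≅ C_4 ⊕ D_6 (dimension 36 + 66 = 102).

type C_4 + type D_6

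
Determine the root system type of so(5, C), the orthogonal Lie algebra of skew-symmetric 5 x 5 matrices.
This is so(5) with 5 odd, which has dimension 5(5-1)/2 = 10 and rank (5-1)/2 = 2. In the classification of classical Lie algebras, the orthogonal algebra so(2n+1) in an odd number of variables has type B_n; here n = 2, so the Dynkin diagram is a chain of 2 nodes with a double edge at one end; the terminal node there is the unique short simple root (B_2). Hence the type is B_2.

B2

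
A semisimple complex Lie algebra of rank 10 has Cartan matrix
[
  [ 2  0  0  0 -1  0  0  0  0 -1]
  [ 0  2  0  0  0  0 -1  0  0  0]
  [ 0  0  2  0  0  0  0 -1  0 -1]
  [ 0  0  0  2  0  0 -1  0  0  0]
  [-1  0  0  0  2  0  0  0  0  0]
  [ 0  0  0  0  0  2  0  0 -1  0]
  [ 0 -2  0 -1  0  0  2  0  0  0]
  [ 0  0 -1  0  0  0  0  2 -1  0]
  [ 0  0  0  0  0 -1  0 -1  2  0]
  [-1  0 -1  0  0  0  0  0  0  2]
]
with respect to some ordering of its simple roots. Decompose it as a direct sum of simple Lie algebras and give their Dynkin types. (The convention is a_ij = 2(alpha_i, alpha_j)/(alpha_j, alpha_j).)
The diagram associated to this matrix has two connected components: the simple roots {alpha_1, alpha_3, alpha_5, alpha_6, alpha_8, alpha_9, alpha_10} form a chain of 7 nodes with single edges (A_7), and {alpha_2, alpha_4, alpha_7} form a chain of 3 nodes with a double edge at one end; the terminal node there is the unique short simple root (B_3). A semisimple Lie algebra decomposes uniquely as the direct sum of simple ideals, one per connected component of its Dynkin diagram, so g ≅ A_7 ⊕ B_3 (dimension 63 + 21 = 84).

type A_7 ⊕ type B_3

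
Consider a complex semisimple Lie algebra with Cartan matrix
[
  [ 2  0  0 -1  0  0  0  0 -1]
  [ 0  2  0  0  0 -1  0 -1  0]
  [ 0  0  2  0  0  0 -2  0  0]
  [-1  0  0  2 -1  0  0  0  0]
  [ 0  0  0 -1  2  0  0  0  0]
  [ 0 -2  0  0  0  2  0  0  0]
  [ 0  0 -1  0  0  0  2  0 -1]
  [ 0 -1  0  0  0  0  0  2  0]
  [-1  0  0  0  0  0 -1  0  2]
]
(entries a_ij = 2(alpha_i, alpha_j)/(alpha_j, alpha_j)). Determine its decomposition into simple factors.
The diagram associated to this matrix has two connected components: the simple roots {alpha_2, alpha_6, alpha_8} form a chain of 3 nodes with a double edge at one end; the terminal node there is the unique long simple root (C_3), and {alpha_1, alpha_3, alpha_4, alpha_5, alpha_7, alpha_9} form a chain of 6 nodes with a double edge at one end; the terminal node there is the unique long simple root (C_6). A semisimple Lie algebra decomposes uniquely as the direct sum of simple ideals, one per connected component of its Dynkin diagram, so g ≅ C_3 ⊕ C_6 (dimension 21 + 78 = 99).

type C_3 ⊕ type C_6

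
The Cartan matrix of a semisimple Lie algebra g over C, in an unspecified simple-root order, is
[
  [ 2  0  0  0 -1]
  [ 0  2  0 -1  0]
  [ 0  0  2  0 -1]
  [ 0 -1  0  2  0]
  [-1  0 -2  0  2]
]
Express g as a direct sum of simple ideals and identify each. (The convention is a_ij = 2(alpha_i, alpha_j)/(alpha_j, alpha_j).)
The diagram associated to this matrix has two connected components: the simple roots {alpha_2, alpha_4} form a chain of 2 nodes with single edges (A_2), and {alpha_1, alpha_3, alpha_5} form a chain of 3 nodes with a double edge at one end; the terminal node there is the unique short simple root (B_3). A semisimple Lie algebra decomposes uniquely as the direct sum of simple ideals, one per connected component of its Dynkin diagram, so g ≅ A_2 ⊕ B_3 (dimension 8 + 21 = 29).

type A_2 ⊕ type B_3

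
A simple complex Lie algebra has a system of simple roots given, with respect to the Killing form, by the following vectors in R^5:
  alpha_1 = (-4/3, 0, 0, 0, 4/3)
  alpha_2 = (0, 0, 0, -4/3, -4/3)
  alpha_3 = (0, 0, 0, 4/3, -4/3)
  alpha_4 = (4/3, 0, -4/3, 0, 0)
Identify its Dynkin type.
Compute the Cartan integers a_ij = 2(alpha_i, alpha_j)/(alpha_j, alpha_j); the resulting 4x4 Cartan matrix is
[[2, -1, -1, -1], [-1, 2, 0, 0], [-1, 0, 2, 0], [-1, 0, 0, 2]].
All simple roots have the same length, so the diagram is simply laced. The associated Dynkin diagram is a chain of 2 nodes with a fork of two nodes at one end (D_4), so the type is D_4 (the algebra so(8)).

D_4 (so(8))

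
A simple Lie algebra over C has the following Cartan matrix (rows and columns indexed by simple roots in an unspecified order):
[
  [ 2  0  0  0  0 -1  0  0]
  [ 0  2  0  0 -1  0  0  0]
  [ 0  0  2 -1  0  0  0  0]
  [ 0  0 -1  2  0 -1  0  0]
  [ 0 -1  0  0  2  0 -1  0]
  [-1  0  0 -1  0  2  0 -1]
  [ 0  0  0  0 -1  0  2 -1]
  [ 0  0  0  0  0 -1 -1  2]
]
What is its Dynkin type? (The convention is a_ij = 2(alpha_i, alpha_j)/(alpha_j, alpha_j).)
E8

The matrix has rank 8 with 2's on the diagonal. Reading the off-diagonal entries as Dynkin edges (a single edge where a_ij = a_ji = -1; a double or triple edge where a_ij * a_ji = 2 or 3), the diagram is a chain of 7 nodes with one extra node attached to the third node from one end (E_8). One simple-root ordering that puts it in standard form is (alpha_3, alpha_1, alpha_4, alpha_6, alpha_8, alpha_7, alpha_5, alpha_2). So the algebra is type E_8.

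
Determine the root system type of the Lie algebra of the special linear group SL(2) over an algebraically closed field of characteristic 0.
This is sl(2), which has dimension 2^2 - 1 = 3 and rank 2 - 1 = 1 (a Cartan subalgebra is the diagonal traceless matrices). In the classification of classical Lie algebras, the special linear algebra sl(n+1) has type A_n; here n = 1, so the Dynkin diagram is a chain of 1 nodes with single edges (A_1). Hence the type is A_1.

A_1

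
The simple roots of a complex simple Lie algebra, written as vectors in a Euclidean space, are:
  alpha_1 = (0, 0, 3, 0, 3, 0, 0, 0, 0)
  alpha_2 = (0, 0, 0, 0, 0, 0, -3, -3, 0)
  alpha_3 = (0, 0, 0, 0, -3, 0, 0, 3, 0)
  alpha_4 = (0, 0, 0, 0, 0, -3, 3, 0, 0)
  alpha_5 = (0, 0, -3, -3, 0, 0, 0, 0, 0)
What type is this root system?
Compute the Cartan integers a_ij = 2(alpha_i, alpha_j)/(alpha_j, alpha_j); the resulting 5x5 Cartan matrix is
[[2, 0, -1, 0, -1], [0, 2, -1, -1, 0], [-1, -1, 2, 0, 0], [0, -1, 0, 2, 0], [-1, 0, 0, 0, 2]].
All simple roots have the same length, so the diagram is simply laced. The associated Dynkin diagram is a chain of 5 nodes with single edges (A_5), so the type is A_5 (the algebra sl(6)).

A_5 (sl(6))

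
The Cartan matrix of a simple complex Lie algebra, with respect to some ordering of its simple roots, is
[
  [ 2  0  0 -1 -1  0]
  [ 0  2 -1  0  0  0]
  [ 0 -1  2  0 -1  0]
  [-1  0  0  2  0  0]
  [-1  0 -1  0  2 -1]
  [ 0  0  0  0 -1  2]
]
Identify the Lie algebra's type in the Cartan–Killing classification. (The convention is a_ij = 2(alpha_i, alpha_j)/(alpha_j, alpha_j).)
The matrix has rank 6 with 2's on the diagonal. Reading the off-diagonal entries as Dynkin edges (a single edge where a_ij = a_ji = -1; a double or triple edge where a_ij * a_ji = 2 or 3), the diagram is a chain of 5 nodes with one extra node attached to the third node from one end (E_6). One simple-root ordering that puts it in standard form is (alpha_2, alpha_6, alpha_3, alpha_5, alpha_1, alpha_4). So the algebra is type E_6.

E6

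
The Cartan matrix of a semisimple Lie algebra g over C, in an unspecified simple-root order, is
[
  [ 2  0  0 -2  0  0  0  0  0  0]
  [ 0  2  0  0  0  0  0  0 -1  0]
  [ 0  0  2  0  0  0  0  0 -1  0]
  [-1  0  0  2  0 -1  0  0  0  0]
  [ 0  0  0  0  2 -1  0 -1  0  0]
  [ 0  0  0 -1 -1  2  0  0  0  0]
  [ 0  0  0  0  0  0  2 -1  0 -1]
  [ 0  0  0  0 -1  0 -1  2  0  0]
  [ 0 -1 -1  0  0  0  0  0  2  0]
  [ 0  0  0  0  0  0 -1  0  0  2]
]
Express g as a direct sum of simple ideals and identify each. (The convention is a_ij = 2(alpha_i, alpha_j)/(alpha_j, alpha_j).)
The diagram associated to this matrix has two connected components: the simple roots {alpha_2, alpha_3, alpha_9} form a chain of 3 nodes with single edges (A_3), and {alpha_1, alpha_4, alpha_5, alpha_6, alpha_7, alpha_8, alpha_10} form a chain of 7 nodes with a double edge at one end; the terminal node there is the unique long simple root (C_7). A semisimple Lie algebra decomposes uniquely as the direct sum of simple ideals, one per connected component of its Dynkin diagram, so g ≅ A_3 ⊕ C_7 (dimension 15 + 105 = 120).

A_3 (sl(4)) + C_7 (sp(14))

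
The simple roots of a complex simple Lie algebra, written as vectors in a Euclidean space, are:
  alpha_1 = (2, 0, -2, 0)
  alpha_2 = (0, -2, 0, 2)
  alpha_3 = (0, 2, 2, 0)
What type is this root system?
type A_3

Compute the Cartan integers a_ij = 2(alpha_i, alpha_j)/(alpha_j, alpha_j); the resulting 3x3 Cartan matrix is
[[2, 0, -1], [0, 2, -1], [-1, -1, 2]].
All simple roots have the same length, so the diagram is simply laced. The associated Dynkin diagram is a chain of 3 nodes with single edges (A_3), so the type is A_3 (the algebra sl(4)).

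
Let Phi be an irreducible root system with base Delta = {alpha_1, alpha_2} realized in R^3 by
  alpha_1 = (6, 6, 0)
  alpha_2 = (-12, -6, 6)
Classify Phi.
Compute the Cartan integers a_ij = 2(alpha_i, alpha_j)/(alpha_j, alpha_j); the resulting 2x2 Cartan matrix is
[[2, -1], [-3, 2]].
The roots have two lengths (squared-length ratio 3:1); the short ones are alpha_{1}. The associated Dynkin diagram is two nodes joined by a triple edge (G_2), so the type is G_2.

G_2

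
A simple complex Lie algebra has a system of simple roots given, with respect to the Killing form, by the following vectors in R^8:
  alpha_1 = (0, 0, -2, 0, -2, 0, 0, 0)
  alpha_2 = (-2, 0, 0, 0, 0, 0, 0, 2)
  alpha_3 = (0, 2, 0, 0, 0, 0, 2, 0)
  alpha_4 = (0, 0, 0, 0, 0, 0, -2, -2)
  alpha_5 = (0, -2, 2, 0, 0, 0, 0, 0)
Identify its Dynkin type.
Compute the Cartan integers a_ij = 2(alpha_i, alpha_j)/(alpha_j, alpha_j); the resulting 5x5 Cartan matrix is
[[2, 0, 0, 0, -1], [0, 2, 0, -1, 0], [0, 0, 2, -1, -1], [0, -1, -1, 2, 0], [-1, 0, -1, 0, 2]].
All simple roots have the same length, so the diagram is simply laced. The associated Dynkin diagram is a chain of 5 nodes with single edges (A_5), so the type is A_5 (the algebra sl(6)).

A_5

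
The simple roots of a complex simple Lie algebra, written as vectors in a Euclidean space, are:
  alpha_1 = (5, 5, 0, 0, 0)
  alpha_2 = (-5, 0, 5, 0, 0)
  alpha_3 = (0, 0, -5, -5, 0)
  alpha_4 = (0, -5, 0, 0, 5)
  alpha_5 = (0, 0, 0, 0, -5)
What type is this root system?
Compute the Cartan integers a_ij = 2(alpha_i, alpha_j)/(alpha_j, alpha_j); the resulting 5x5 Cartan matrix is
[[2, -1, 0, -1, 0], [-1, 2, -1, 0, 0], [0, -1, 2, 0, 0], [-1, 0, 0, 2, -2], [0, 0, 0, -1, 2]].
The roots have two lengths (squared-length ratio 2:1); the short ones are alpha_{5}. The associated Dynkin diagram is a chain of 5 nodes with a double edge at one end; the terminal node there is the unique short simple root (B_5), so the type is B_5 (the algebra so(11)).

B_5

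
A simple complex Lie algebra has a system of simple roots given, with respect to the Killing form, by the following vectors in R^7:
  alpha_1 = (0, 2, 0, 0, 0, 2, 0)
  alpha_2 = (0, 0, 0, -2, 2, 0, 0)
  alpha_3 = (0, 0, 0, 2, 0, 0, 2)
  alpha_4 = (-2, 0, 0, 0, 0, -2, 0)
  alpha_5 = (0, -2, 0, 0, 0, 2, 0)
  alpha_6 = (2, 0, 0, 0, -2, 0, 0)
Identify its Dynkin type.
D6

Compute the Cartan integers a_ij = 2(alpha_i, alpha_j)/(alpha_j, alpha_j); the resulting 6x6 Cartan matrix is
[[2, 0, 0, -1, 0, 0], [0, 2, -1, 0, 0, -1], [0, -1, 2, 0, 0, 0], [-1, 0, 0, 2, -1, -1], [0, 0, 0, -1, 2, 0], [0, -1, 0, -1, 0, 2]].
All simple roots have the same length, so the diagram is simply laced. The associated Dynkin diagram is a chain of 4 nodes with a fork of two nodes at one end (D_6), so the type is D_6 (the algebra so(12)).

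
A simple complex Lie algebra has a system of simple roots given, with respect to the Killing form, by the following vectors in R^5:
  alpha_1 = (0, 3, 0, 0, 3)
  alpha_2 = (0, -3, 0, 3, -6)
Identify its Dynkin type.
Compute the Cartan integers a_ij = 2(alpha_i, alpha_j)/(alpha_j, alpha_j); the resulting 2x2 Cartan matrix is
[[2, -1], [-3, 2]].
The roots have two lengths (squared-length ratio 3:1); the short ones are alpha_{1}. The associated Dynkin diagram is two nodes joined by a triple edge (G_2), so the type is G_2.

G_2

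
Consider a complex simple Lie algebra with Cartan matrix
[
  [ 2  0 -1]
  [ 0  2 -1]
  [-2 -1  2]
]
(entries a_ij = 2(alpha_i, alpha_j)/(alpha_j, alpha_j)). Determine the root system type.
The matrix has rank 3 with 2's on the diagonal. Reading the off-diagonal entries as Dynkin edges (a single edge where a_ij = a_ji = -1; a double or triple edge where a_ij * a_ji = 2 or 3), the diagram is a chain of 3 nodes with a double edge at one end; the terminal node there is the unique short simple root (B_3). One simple-root ordering that puts it in standard form is (alpha_2, alpha_3, alpha_1). So the algebra is type B_3, i.e. so(7).

type B_3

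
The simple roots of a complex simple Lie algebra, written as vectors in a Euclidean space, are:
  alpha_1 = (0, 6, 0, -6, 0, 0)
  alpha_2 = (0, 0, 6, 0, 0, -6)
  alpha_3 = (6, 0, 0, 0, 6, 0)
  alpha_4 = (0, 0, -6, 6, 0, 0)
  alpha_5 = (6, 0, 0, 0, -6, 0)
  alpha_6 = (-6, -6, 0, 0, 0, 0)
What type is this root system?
Compute the Cartan integers a_ij = 2(alpha_i, alpha_j)/(alpha_j, alpha_j); the resulting 6x6 Cartan matrix is
[[2, 0, 0, -1, 0, -1], [0, 2, 0, -1, 0, 0], [0, 0, 2, 0, 0, -1], [-1, -1, 0, 2, 0, 0], [0, 0, 0, 0, 2, -1], [-1, 0, -1, 0, -1, 2]].
All simple roots have the same length, so the diagram is simply laced. The associated Dynkin diagram is a chain of 4 nodes with a fork of two nodes at one end (D_6), so the type is D_6 (the algebra so(12)).

D_6 (so(12))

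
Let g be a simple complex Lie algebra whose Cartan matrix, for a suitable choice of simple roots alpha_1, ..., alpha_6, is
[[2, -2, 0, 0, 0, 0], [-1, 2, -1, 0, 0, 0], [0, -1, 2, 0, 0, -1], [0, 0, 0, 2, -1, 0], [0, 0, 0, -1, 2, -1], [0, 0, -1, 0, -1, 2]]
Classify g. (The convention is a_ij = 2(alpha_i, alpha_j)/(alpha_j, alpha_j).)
C6

The matrix has rank 6 with 2's on the diagonal. Reading the off-diagonal entries as Dynkin edges (a single edge where a_ij = a_ji = -1; a double or triple edge where a_ij * a_ji = 2 or 3), the diagram is a chain of 6 nodes with a double edge at one end; the terminal node there is the unique long simple root (C_6). One simple-root ordering that puts it in standard form is (alpha_4, alpha_5, alpha_6, alpha_3, alpha_2, alpha_1). So the algebra is type C_6, i.e. sp(12).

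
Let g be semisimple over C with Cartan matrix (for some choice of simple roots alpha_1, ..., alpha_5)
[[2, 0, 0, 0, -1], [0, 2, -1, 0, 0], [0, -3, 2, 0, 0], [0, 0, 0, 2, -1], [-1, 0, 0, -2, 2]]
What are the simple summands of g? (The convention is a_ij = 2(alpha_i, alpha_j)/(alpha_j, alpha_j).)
type B_3 ⊕ type G_2

The diagram associated to this matrix has two connected components: the simple roots {alpha_1, alpha_4, alpha_5} form a chain of 3 nodes with a double edge at one end; the terminal node there is the unique short simple root (B_3), and {alpha_2, alpha_3} form two nodes joined by a triple edge (G_2). A semisimple Lie algebra decomposes uniquely as the direct sum of simple ideals, one per connected component of its Dynkin diagram, so g ≅ B_3 ⊕ G_2 (dimension 21 + 14 = 35).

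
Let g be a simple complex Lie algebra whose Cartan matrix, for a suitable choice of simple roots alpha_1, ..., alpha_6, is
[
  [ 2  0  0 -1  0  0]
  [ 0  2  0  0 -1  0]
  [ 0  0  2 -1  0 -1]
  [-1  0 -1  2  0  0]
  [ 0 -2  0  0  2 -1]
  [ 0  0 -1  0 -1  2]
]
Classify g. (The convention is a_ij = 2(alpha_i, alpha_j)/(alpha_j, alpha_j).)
The matrix has rank 6 with 2's on the diagonal. Reading the off-diagonal entries as Dynkin edges (a single edge where a_ij = a_ji = -1; a double or triple edge where a_ij * a_ji = 2 or 3), the diagram is a chain of 6 nodes with a double edge at one end; the terminal node there is the unique short simple root (B_6). One simple-root ordering that puts it in standard form is (alpha_1, alpha_4, alpha_3, alpha_6, alpha_5, alpha_2). So the algebra is type B_6, i.e. so(13).

B_6 (so(13))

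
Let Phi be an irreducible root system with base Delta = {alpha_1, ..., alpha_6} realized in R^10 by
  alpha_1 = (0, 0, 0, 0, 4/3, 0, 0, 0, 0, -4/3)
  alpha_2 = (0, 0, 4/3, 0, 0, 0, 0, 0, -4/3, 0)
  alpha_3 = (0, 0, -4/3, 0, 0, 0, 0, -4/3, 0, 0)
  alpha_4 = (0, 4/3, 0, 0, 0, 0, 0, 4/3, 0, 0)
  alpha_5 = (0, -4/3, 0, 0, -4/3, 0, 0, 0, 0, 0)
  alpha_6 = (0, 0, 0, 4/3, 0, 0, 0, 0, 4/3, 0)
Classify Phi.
A_6

Compute the Cartan integers a_ij = 2(alpha_i, alpha_j)/(alpha_j, alpha_j); the resulting 6x6 Cartan matrix is
[[2, 0, 0, 0, -1, 0], [0, 2, -1, 0, 0, -1], [0, -1, 2, -1, 0, 0], [0, 0, -1, 2, -1, 0], [-1, 0, 0, -1, 2, 0], [0, -1, 0, 0, 0, 2]].
All simple roots have the same length, so the diagram is simply laced. The associated Dynkin diagram is a chain of 6 nodes with single edges (A_6), so the type is A_6 (the algebra sl(7)).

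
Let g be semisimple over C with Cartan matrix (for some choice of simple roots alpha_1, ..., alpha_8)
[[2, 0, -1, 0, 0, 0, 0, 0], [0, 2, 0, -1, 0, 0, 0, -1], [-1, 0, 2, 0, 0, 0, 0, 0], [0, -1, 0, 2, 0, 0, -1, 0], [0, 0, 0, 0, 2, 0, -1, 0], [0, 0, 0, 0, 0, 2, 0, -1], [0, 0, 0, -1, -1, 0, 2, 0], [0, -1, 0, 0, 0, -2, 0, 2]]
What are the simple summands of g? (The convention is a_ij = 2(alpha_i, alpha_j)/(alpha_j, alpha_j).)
The diagram associated to this matrix has two connected components: the simple roots {alpha_1, alpha_3} form a chain of 2 nodes with single edges (A_2), and {alpha_2, alpha_4, alpha_5, alpha_6, alpha_7, alpha_8} form a chain of 6 nodes with a double edge at one end; the terminal node there is the unique short simple root (B_6). A semisimple Lie algebra decomposes uniquely as the direct sum of simple ideals, one per connected component of its Dynkin diagram, so g ≅ A_2 ⊕ B_6 (dimension 8 + 78 = 86).

A2 + B6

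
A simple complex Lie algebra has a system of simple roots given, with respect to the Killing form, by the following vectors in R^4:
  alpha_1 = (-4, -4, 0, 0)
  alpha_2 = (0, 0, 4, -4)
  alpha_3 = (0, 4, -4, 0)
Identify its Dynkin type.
Compute the Cartan integers a_ij = 2(alpha_i, alpha_j)/(alpha_j, alpha_j); the resulting 3x3 Cartan matrix is
[[2, 0, -1], [0, 2, -1], [-1, -1, 2]].
All simple roots have the same length, so the diagram is simply laced. The associated Dynkin diagram is a chain of 3 nodes with single edges (A_3), so the type is A_3 (the algebra sl(4)).

A3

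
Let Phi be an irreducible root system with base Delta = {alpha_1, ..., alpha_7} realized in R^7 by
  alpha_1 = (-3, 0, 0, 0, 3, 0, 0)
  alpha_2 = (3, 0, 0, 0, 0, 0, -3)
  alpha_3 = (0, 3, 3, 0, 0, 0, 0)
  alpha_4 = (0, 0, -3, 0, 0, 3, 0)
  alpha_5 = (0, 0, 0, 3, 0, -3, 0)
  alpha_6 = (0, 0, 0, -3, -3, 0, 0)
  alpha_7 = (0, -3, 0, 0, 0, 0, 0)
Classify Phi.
type B_7

Compute the Cartan integers a_ij = 2(alpha_i, alpha_j)/(alpha_j, alpha_j); the resulting 7x7 Cartan matrix is
[[2, -1, 0, 0, 0, -1, 0], [-1, 2, 0, 0, 0, 0, 0], [0, 0, 2, -1, 0, 0, -2], [0, 0, -1, 2, -1, 0, 0], [0, 0, 0, -1, 2, -1, 0], [-1, 0, 0, 0, -1, 2, 0], [0, 0, -1, 0, 0, 0, 2]].
The roots have two lengths (squared-length ratio 2:1); the short ones are alpha_{7}. The associated Dynkin diagram is a chain of 7 nodes with a double edge at one end; the terminal node there is the unique short simple root (B_7), so the type is B_7 (the algebra so(15)).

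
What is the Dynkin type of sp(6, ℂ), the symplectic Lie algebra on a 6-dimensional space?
C_3 (sp(6))

This is sp(6), which has dimension 6(6+1)/2 = 21 and rank 6/2 = 3. In the classification of classical Lie algebras, the symplectic algebra sp(2n) has type C_n; here n = 3, so the Dynkin diagram is a chain of 3 nodes with a double edge at one end; the terminal node there is the unique long simple root (C_3). Hence the type is C_3.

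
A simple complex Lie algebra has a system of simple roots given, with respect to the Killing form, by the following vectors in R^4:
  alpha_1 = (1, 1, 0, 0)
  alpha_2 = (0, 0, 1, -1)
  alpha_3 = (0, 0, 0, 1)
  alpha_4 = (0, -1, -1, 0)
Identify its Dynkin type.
Compute the Cartan integers a_ij = 2(alpha_i, alpha_j)/(alpha_j, alpha_j); the resulting 4x4 Cartan matrix is
[[2, 0, 0, -1], [0, 2, -2, -1], [0, -1, 2, 0], [-1, -1, 0, 2]].
The roots have two lengths (squared-length ratio 2:1); the short ones are alpha_{3}. The associated Dynkin diagram is a chain of 4 nodes with a double edge at one end; the terminal node there is the unique short simple root (B_4), so the type is B_4 (the algebra so(9)).

B_4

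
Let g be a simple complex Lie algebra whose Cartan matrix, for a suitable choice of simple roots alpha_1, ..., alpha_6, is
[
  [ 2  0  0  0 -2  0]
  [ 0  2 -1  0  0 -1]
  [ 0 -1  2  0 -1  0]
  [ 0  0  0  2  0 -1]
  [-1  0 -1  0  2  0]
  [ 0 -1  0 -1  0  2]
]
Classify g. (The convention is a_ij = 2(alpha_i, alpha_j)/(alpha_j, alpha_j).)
The matrix has rank 6 with 2's on the diagonal. Reading the off-diagonal entries as Dynkin edges (a single edge where a_ij = a_ji = -1; a double or triple edge where a_ij * a_ji = 2 or 3), the diagram is a chain of 6 nodes with a double edge at one end; the terminal node there is the unique long simple root (C_6). One simple-root ordering that puts it in standard form is (alpha_4, alpha_6, alpha_2, alpha_3, alpha_5, alpha_1). So the algebra is type C_6, i.e. sp(12).

C_6 (sp(12))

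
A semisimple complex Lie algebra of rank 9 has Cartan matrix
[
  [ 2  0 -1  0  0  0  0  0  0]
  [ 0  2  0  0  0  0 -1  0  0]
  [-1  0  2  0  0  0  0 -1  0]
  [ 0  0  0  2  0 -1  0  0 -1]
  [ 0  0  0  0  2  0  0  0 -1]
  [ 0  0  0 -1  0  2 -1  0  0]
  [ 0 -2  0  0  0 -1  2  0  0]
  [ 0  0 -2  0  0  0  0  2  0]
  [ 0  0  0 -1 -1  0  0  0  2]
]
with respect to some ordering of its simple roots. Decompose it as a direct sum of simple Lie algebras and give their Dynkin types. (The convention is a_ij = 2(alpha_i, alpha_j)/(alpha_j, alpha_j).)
B_6 (so(13)) ⊕ C_3 (sp(6))

The diagram associated to this matrix has two connected components: the simple roots {alpha_2, alpha_4, alpha_5, alpha_6, alpha_7, alpha_9} form a chain of 6 nodes with a double edge at one end; the terminal node there is the unique short simple root (B_6), and {alpha_1, alpha_3, alpha_8} form a chain of 3 nodes with a double edge at one end; the terminal node there is the unique long simple root (C_3). A semisimple Lie algebra decomposes uniquely as the direct sum of simple ideals, one per connected component of its Dynkin diagram, so g ≅ B_6 ⊕ C_3 (dimension 78 + 21 = 99).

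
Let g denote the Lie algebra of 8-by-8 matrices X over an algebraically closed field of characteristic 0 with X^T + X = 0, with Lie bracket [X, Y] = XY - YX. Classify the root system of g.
This is so(8) with 8 even, which has dimension 8(8-1)/2 = 28 and rank 8/2 = 4. In the classification of classical Lie algebras, the orthogonal algebra so(2n) in an even number of variables has type D_n; here n = 4, so the Dynkin diagram is a chain of 2 nodes with a fork of two nodes at one end (D_4). Hence the type is D_4.

D_4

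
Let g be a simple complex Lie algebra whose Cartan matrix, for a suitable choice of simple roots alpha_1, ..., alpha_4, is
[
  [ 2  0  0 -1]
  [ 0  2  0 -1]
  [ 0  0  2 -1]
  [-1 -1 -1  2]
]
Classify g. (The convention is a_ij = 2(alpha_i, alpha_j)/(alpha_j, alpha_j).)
The matrix has rank 4 with 2's on the diagonal. Reading the off-diagonal entries as Dynkin edges (a single edge where a_ij = a_ji = -1; a double or triple edge where a_ij * a_ji = 2 or 3), the diagram is a chain of 2 nodes with a fork of two nodes at one end (D_4). One simple-root ordering that puts it in standard form is (alpha_3, alpha_4, alpha_1, alpha_2). So the algebra is type D_4, i.e. so(8).

type D_4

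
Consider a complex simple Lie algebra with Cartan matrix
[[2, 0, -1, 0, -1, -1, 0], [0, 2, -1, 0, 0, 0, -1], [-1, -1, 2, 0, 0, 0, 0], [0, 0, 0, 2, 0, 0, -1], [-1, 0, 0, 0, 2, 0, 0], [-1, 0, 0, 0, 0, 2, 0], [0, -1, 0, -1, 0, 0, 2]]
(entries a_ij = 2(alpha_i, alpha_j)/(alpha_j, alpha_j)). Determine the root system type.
D_7 (so(14))

The matrix has rank 7 with 2's on the diagonal. Reading the off-diagonal entries as Dynkin edges (a single edge where a_ij = a_ji = -1; a double or triple edge where a_ij * a_ji = 2 or 3), the diagram is a chain of 5 nodes with a fork of two nodes at one end (D_7). One simple-root ordering that puts it in standard form is (alpha_4, alpha_7, alpha_2, alpha_3, alpha_1, alpha_5, alpha_6). So the algebra is type D_7, i.e. so(14).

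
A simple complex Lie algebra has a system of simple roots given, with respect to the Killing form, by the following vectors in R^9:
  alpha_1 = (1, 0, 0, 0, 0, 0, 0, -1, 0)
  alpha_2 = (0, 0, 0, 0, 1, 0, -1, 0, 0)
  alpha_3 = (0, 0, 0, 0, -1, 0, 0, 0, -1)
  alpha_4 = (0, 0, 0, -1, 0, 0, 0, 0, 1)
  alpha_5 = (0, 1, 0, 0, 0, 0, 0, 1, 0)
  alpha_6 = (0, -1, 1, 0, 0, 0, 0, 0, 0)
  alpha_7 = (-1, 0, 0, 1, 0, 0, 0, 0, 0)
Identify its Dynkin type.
Compute the Cartan integers a_ij = 2(alpha_i, alpha_j)/(alpha_j, alpha_j); the resulting 7x7 Cartan matrix is
[[2, 0, 0, 0, -1, 0, -1], [0, 2, -1, 0, 0, 0, 0], [0, -1, 2, -1, 0, 0, 0], [0, 0, -1, 2, 0, 0, -1], [-1, 0, 0, 0, 2, -1, 0], [0, 0, 0, 0, -1, 2, 0], [-1, 0, 0, -1, 0, 0, 2]].
All simple roots have the same length, so the diagram is simply laced. The associated Dynkin diagram is a chain of 7 nodes with single edges (A_7), so the type is A_7 (the algebra sl(8)).

type A_7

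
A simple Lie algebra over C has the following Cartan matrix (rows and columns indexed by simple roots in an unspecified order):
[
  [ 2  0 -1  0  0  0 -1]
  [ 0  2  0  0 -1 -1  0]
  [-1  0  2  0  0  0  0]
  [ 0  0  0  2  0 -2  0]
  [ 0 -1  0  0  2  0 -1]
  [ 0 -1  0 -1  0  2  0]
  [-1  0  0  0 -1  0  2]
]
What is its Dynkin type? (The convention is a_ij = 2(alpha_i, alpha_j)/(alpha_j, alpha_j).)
type C_7

The matrix has rank 7 with 2's on the diagonal. Reading the off-diagonal entries as Dynkin edges (a single edge where a_ij = a_ji = -1; a double or triple edge where a_ij * a_ji = 2 or 3), the diagram is a chain of 7 nodes with a double edge at one end; the terminal node there is the unique long simple root (C_7). One simple-root ordering that puts it in standard form is (alpha_3, alpha_1, alpha_7, alpha_5, alpha_2, alpha_6, alpha_4). So the algebra is type C_7, i.e. sp(14).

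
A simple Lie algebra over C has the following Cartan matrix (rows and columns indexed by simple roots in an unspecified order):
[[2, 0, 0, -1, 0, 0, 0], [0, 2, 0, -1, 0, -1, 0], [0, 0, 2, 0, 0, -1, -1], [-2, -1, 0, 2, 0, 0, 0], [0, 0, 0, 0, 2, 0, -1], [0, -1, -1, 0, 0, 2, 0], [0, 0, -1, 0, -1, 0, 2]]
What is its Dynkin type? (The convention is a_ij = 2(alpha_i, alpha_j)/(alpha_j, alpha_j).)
B7

The matrix has rank 7 with 2's on the diagonal. Reading the off-diagonal entries as Dynkin edges (a single edge where a_ij = a_ji = -1; a double or triple edge where a_ij * a_ji = 2 or 3), the diagram is a chain of 7 nodes with a double edge at one end; the terminal node there is the unique short simple root (B_7). One simple-root ordering that puts it in standard form is (alpha_5, alpha_7, alpha_3, alpha_6, alpha_2, alpha_4, alpha_1). So the algebra is type B_7, i.e. so(15).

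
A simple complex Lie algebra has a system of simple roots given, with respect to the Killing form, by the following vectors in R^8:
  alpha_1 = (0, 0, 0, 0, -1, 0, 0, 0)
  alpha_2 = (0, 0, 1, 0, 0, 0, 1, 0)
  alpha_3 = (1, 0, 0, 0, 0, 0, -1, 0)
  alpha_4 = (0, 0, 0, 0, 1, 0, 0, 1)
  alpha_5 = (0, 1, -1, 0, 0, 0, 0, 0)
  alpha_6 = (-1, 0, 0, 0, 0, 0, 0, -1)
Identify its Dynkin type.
B_6 (so(13))

Compute the Cartan integers a_ij = 2(alpha_i, alpha_j)/(alpha_j, alpha_j); the resulting 6x6 Cartan matrix is
[[2, 0, 0, -1, 0, 0], [0, 2, -1, 0, -1, 0], [0, -1, 2, 0, 0, -1], [-2, 0, 0, 2, 0, -1], [0, -1, 0, 0, 2, 0], [0, 0, -1, -1, 0, 2]].
The roots have two lengths (squared-length ratio 2:1); the short ones are alpha_{1}. The associated Dynkin diagram is a chain of 6 nodes with a double edge at one end; the terminal node there is the unique short simple root (B_6), so the type is B_6 (the algebra so(13)).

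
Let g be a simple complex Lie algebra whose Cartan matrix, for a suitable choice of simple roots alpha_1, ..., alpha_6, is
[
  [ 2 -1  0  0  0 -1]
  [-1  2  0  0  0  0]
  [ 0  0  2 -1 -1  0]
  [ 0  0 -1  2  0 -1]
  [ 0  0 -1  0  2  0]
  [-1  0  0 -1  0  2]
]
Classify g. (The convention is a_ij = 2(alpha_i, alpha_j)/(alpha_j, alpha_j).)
A_6 (sl(7))

The matrix has rank 6 with 2's on the diagonal. Reading the off-diagonal entries as Dynkin edges (a single edge where a_ij = a_ji = -1; a double or triple edge where a_ij * a_ji = 2 or 3), the diagram is a chain of 6 nodes with single edges (A_6). One simple-root ordering that puts it in standard form is (alpha_2, alpha_1, alpha_6, alpha_4, alpha_3, alpha_5). So the algebra is type A_6, i.e. sl(7).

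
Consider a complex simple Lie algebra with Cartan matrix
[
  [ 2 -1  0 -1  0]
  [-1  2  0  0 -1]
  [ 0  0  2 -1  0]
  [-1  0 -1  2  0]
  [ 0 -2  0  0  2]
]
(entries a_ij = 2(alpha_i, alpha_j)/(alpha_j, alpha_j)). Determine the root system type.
C_5 (sp(10))

The matrix has rank 5 with 2's on the diagonal. Reading the off-diagonal entries as Dynkin edges (a single edge where a_ij = a_ji = -1; a double or triple edge where a_ij * a_ji = 2 or 3), the diagram is a chain of 5 nodes with a double edge at one end; the terminal node there is the unique long simple root (C_5). One simple-root ordering that puts it in standard form is (alpha_3, alpha_4, alpha_1, alpha_2, alpha_5). So the algebra is type C_5, i.e. sp(10).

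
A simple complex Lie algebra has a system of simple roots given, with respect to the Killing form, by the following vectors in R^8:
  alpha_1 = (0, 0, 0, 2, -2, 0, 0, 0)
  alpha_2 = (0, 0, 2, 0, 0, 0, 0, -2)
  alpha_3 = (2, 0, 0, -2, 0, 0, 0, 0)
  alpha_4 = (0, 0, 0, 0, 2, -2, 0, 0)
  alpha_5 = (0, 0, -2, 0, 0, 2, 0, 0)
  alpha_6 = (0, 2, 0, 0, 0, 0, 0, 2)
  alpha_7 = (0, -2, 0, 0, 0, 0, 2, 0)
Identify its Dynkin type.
Compute the Cartan integers a_ij = 2(alpha_i, alpha_j)/(alpha_j, alpha_j); the resulting 7x7 Cartan matrix is
[[2, 0, -1, -1, 0, 0, 0], [0, 2, 0, 0, -1, -1, 0], [-1, 0, 2, 0, 0, 0, 0], [-1, 0, 0, 2, -1, 0, 0], [0, -1, 0, -1, 2, 0, 0], [0, -1, 0, 0, 0, 2, -1], [0, 0, 0, 0, 0, -1, 2]].
All simple roots have the same length, so the diagram is simply laced. The associated Dynkin diagram is a chain of 7 nodes with single edges (A_7), so the type is A_7 (the algebra sl(8)).

A_7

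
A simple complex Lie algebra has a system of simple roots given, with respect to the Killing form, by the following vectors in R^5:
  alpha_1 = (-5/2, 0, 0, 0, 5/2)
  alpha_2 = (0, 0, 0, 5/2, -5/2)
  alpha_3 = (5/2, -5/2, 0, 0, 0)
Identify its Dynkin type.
A_3 (sl(4))

Compute the Cartan integers a_ij = 2(alpha_i, alpha_j)/(alpha_j, alpha_j); the resulting 3x3 Cartan matrix is
[[2, -1, -1], [-1, 2, 0], [-1, 0, 2]].
All simple roots have the same length, so the diagram is simply laced. The associated Dynkin diagram is a chain of 3 nodes with single edges (A_3), so the type is A_3 (the algebra sl(4)).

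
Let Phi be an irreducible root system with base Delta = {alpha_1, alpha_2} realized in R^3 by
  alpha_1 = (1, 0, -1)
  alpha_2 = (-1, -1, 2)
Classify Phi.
G_2

Compute the Cartan integers a_ij = 2(alpha_i, alpha_j)/(alpha_j, alpha_j); the resulting 2x2 Cartan matrix is
[[2, -1], [-3, 2]].
The roots have two lengths (squared-length ratio 3:1); the short ones are alpha_{1}. The associated Dynkin diagram is two nodes joined by a triple edge (G_2), so the type is G_2.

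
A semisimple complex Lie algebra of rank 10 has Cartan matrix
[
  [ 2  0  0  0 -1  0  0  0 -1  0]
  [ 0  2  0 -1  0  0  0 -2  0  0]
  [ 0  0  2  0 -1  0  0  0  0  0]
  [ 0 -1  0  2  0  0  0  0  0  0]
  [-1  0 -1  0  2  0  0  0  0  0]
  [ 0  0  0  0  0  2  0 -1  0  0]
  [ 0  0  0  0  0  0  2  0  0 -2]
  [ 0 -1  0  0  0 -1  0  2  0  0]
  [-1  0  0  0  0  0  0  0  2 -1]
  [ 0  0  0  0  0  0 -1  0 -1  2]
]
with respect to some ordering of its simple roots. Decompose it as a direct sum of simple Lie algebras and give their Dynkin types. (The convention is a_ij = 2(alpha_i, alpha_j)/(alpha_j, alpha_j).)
C6 ⊕ F4

The diagram associated to this matrix has two connected components: the simple roots {alpha_1, alpha_3, alpha_5, alpha_7, alpha_9, alpha_10} form a chain of 6 nodes with a double edge at one end; the terminal node there is the unique long simple root (C_6), and {alpha_2, alpha_4, alpha_6, alpha_8} form a chain of 4 nodes with a double edge between the middle two (F_4). A semisimple Lie algebra decomposes uniquely as the direct sum of simple ideals, one per connected component of its Dynkin diagram, so g ≅ C_6 ⊕ F_4 (dimension 78 + 52 = 130).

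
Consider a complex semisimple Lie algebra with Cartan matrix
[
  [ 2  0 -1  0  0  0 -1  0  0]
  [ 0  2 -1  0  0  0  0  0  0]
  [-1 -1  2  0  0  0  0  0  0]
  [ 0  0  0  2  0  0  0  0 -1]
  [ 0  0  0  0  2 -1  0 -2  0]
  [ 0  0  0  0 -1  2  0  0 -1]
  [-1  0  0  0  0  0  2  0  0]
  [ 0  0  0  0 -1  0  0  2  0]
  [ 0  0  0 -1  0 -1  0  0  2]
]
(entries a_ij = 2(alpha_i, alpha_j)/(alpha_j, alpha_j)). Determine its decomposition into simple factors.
The diagram associated to this matrix has two connected components: the simple roots {alpha_1, alpha_2, alpha_3, alpha_7} form a chain of 4 nodes with single edges (A_4), and {alpha_4, alpha_5, alpha_6, alpha_8, alpha_9} form a chain of 5 nodes with a double edge at one end; the terminal node there is the unique short simple root (B_5). A semisimple Lie algebra decomposes uniquely as the direct sum of simple ideals, one per connected component of its Dynkin diagram, so g ≅ A_4 ⊕ B_5 (dimension 24 + 55 = 79).

A_4 (sl(5)) + B_5 (so(11))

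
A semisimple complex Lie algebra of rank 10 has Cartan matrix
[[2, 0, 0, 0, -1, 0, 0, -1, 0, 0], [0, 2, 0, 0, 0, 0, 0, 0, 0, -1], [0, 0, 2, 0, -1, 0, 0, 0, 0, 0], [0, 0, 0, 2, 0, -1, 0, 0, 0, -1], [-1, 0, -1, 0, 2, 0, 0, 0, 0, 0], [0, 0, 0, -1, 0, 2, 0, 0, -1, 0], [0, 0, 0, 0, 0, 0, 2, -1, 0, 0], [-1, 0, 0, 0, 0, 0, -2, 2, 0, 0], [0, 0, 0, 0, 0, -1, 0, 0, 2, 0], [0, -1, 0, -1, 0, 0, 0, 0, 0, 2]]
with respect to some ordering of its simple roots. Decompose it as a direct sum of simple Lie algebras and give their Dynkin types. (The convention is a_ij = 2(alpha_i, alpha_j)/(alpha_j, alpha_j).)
The diagram associated to this matrix has two connected components: the simple roots {alpha_2, alpha_4, alpha_6, alpha_9, alpha_10} form a chain of 5 nodes with single edges (A_5), and {alpha_1, alpha_3, alpha_5, alpha_7, alpha_8} form a chain of 5 nodes with a double edge at one end; the terminal node there is the unique short simple root (B_5). A semisimple Lie algebra decomposes uniquely as the direct sum of simple ideals, one per connected component of its Dynkin diagram, so g ≅ A_5 ⊕ B_5 (dimension 35 + 55 = 90).

type A_5 + type B_5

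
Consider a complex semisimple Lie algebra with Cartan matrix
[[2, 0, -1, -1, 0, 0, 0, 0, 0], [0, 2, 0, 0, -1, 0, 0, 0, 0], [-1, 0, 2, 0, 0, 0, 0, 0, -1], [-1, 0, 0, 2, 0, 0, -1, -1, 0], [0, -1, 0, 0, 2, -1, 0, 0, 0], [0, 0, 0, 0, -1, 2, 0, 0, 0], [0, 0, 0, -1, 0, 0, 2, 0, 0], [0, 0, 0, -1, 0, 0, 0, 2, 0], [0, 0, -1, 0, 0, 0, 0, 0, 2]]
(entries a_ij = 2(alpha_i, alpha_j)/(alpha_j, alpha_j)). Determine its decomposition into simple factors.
The diagram associated to this matrix has two connected components: the simple roots {alpha_2, alpha_5, alpha_6} form a chain of 3 nodes with single edges (A_3), and {alpha_1, alpha_3, alpha_4, alpha_7, alpha_8, alpha_9} form a chain of 4 nodes with a fork of two nodes at one end (D_6). A semisimple Lie algebra decomposes uniquely as the direct sum of simple ideals, one per connected component of its Dynkin diagram, so g ≅ A_3 ⊕ D_6 (dimension 15 + 66 = 81).

A_3 ⊕ D_6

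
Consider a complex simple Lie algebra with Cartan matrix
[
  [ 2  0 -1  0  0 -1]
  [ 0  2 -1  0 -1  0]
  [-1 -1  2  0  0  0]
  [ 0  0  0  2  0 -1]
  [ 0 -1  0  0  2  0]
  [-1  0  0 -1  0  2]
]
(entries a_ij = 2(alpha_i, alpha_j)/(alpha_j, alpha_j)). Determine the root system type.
The matrix has rank 6 with 2's on the diagonal. Reading the off-diagonal entries as Dynkin edges (a single edge where a_ij = a_ji = -1; a double or triple edge where a_ij * a_ji = 2 or 3), the diagram is a chain of 6 nodes with single edges (A_6). One simple-root ordering that puts it in standard form is (alpha_4, alpha_6, alpha_1, alpha_3, alpha_2, alpha_5). So the algebra is type A_6, i.e. sl(7).

A_6 (sl(7))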